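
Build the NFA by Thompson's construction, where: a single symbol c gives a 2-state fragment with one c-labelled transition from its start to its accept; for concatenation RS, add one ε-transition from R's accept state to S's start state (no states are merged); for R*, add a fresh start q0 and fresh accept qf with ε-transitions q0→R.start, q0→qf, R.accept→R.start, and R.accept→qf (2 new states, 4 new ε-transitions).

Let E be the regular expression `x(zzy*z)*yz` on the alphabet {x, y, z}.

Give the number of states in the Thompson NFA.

18

By structural recursion:
Each of the 7 symbol leaves contributes a 2-state fragment.
  y* → 4 states
  zzy*z → 10 states
  (zzy*z)* → 12 states
  x(zzy*z)*yz → 18 states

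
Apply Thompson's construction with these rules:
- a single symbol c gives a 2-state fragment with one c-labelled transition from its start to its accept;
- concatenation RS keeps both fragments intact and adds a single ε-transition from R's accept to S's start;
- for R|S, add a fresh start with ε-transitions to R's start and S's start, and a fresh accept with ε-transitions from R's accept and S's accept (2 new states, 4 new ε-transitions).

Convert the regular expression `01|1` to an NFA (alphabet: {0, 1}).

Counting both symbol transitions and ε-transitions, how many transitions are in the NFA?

8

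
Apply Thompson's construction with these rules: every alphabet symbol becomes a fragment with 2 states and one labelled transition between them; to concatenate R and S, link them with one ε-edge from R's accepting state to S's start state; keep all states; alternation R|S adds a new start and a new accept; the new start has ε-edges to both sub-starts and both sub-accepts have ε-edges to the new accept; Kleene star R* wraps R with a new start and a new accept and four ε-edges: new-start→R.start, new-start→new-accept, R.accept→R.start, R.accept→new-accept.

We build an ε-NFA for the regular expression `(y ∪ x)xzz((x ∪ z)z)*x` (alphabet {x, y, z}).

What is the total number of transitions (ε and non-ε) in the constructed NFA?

27

Per subexpression:
Each of the 9 symbol leaves contributes 1 transition (1 symbol, 0 ε).
  y ∪ x → 6 transitions (2 symbol, 4 ε)
  x ∪ z → 6 transitions (2 symbol, 4 ε)
  (x ∪ z)z → 8 transitions (3 symbol, 5 ε)
  ((x ∪ z)z)* → 12 transitions (3 symbol, 9 ε)
  (y ∪ x)xzz((x ∪ z)z)*x → 27 transitions (9 symbol, 18 ε)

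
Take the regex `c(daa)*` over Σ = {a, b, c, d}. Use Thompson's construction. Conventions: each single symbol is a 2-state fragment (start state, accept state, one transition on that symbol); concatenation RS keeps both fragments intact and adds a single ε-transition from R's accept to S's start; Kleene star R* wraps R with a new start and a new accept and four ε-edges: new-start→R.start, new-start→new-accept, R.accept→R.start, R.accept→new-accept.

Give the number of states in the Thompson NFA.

10

Building bottom-up:
Each of the 4 symbol leaves contributes a 2-state fragment.
  daa : 6 states
  (daa)* : 8 states
  c(daa)* : 10 states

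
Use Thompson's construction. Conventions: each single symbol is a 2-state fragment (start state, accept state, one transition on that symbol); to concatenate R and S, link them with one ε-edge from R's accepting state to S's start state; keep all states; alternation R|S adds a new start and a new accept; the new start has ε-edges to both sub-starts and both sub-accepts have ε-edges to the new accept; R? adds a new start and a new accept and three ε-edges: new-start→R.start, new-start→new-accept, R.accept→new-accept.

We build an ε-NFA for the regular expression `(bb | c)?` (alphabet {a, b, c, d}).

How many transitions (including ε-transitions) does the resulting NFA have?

11

By structural recursion:
Each of the 3 symbol leaves contributes 1 transition (1 symbol, 0 ε).
  bb → 3 transitions (2 symbol, 1 ε)
  bb | c → 8 transitions (3 symbol, 5 ε)
  (bb | c)? → 11 transitions (3 symbol, 8 ε)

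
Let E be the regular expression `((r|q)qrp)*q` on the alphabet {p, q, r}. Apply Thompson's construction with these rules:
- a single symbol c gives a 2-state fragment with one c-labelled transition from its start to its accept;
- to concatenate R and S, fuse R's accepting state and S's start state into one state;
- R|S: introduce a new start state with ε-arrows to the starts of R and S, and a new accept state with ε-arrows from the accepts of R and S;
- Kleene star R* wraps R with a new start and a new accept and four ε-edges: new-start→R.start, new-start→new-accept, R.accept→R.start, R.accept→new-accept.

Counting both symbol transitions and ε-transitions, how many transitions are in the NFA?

14

By structural recursion:
Each of the 6 symbol leaves contributes 1 transition (1 symbol, 0 ε).
  r|q : 6 transitions (2 symbol, 4 ε)
  (r|q)qrp : 9 transitions (5 symbol, 4 ε)
  ((r|q)qrp)* : 13 transitions (5 symbol, 8 ε)
  ((r|q)qrp)*q : 14 transitions (6 symbol, 8 ε)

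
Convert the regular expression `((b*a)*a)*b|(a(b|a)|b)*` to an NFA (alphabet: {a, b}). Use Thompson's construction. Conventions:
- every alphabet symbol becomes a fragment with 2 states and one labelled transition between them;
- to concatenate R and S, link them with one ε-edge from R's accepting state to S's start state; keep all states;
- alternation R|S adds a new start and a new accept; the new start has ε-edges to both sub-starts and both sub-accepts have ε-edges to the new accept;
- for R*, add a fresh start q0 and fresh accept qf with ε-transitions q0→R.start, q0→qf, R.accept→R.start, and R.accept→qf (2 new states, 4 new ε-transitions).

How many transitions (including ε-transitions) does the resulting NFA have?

Building bottom-up:
Each of the 8 symbol leaves contributes 1 transition (1 symbol, 0 ε).
  b* — 5 transitions (1 symbol, 4 ε)
  b*a — 7 transitions (2 symbol, 5 ε)
  (b*a)* — 11 transitions (2 symbol, 9 ε)
  (b*a)*a — 13 transitions (3 symbol, 10 ε)
  ((b*a)*a)* — 17 transitions (3 symbol, 14 ε)
  ((b*a)*a)*b — 19 transitions (4 symbol, 15 ε)
  b|a — 6 transitions (2 symbol, 4 ε)
  a(b|a) — 8 transitions (3 symbol, 5 ε)
  a(b|a)|b — 13 transitions (4 symbol, 9 ε)
  (a(b|a)|b)* — 17 transitions (4 symbol, 13 ε)
  ((b*a)*a)*b|(a(b|a)|b)* — 40 transitions (8 symbol, 32 ε)

40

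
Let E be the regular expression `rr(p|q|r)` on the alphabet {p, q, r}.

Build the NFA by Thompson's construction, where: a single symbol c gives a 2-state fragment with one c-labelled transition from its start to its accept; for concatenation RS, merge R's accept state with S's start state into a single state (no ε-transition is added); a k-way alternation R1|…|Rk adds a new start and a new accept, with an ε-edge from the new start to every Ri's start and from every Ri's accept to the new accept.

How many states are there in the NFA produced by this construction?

Building bottom-up:
Each of the 5 symbol leaves contributes a 2-state fragment.
  p|q|r → 8 states
  rr(p|q|r) → 10 states

10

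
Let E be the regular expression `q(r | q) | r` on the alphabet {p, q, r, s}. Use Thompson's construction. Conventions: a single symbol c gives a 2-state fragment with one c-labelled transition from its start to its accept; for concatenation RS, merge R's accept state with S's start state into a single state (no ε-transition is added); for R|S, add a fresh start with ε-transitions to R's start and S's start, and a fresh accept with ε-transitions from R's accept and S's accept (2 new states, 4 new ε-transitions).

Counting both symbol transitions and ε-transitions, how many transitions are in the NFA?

12

Per subexpression:
Each of the 4 symbol leaves contributes 1 transition (1 symbol, 0 ε).
  r | q = 6 transitions (2 symbol, 4 ε)
  q(r | q) = 7 transitions (3 symbol, 4 ε)
  q(r | q) | r = 12 transitions (4 symbol, 8 ε)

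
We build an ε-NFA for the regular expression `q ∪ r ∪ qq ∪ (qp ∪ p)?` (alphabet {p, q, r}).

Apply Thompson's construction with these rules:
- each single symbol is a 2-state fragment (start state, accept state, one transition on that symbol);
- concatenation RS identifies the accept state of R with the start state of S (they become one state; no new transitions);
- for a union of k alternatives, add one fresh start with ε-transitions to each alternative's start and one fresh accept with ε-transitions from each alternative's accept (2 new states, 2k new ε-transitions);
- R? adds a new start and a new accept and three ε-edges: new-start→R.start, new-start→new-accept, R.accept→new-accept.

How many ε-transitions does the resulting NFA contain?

By structural recursion:
Each of the 7 symbol leaves contributes 0 ε-transitions.
  qq → 0 ε-transitions
  qp → 0 ε-transitions
  qp ∪ p → 4 ε-transitions
  (qp ∪ p)? → 7 ε-transitions
  q ∪ r ∪ qq ∪ (qp ∪ p)? → 15 ε-transitions

15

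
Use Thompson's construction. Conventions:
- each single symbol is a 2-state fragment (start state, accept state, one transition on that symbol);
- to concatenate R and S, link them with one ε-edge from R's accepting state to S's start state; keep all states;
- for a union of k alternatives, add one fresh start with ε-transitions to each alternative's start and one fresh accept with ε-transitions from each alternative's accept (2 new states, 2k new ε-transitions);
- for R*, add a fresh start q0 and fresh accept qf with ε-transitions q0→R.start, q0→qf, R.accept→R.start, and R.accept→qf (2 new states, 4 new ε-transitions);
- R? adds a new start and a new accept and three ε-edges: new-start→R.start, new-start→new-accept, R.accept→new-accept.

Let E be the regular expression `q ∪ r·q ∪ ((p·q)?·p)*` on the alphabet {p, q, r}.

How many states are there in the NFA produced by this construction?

18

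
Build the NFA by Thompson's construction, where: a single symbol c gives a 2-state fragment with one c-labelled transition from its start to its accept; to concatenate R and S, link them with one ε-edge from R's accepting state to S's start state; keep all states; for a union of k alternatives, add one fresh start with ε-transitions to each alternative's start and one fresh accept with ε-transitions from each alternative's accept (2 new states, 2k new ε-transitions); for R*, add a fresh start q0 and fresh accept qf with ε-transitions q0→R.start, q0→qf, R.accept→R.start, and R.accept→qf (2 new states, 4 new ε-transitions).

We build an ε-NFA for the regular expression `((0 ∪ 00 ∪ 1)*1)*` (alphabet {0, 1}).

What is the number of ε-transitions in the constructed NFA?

Recursing over subexpressions:
Each of the 5 symbol leaves contributes 0 ε-transitions.
  00 = 1 ε-transition
  0 ∪ 00 ∪ 1 = 7 ε-transitions
  (0 ∪ 00 ∪ 1)* = 11 ε-transitions
  (0 ∪ 00 ∪ 1)*1 = 12 ε-transitions
  ((0 ∪ 00 ∪ 1)*1)* = 16 ε-transitions

16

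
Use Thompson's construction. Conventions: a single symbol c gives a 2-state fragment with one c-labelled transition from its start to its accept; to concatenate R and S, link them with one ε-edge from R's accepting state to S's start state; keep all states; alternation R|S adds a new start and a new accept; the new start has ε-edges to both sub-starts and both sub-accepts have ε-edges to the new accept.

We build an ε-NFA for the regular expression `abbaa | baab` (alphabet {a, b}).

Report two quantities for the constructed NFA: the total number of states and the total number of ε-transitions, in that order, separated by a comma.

20, 11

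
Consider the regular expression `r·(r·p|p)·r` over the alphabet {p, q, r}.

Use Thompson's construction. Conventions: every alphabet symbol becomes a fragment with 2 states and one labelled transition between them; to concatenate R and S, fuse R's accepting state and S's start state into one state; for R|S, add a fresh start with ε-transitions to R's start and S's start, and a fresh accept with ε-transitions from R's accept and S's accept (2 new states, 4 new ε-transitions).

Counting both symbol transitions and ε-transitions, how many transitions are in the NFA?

9

Building bottom-up:
Each of the 5 symbol leaves contributes 1 transition (1 symbol, 0 ε).
  r·p → 2 transitions (2 symbol, 0 ε)
  r·p|p → 7 transitions (3 symbol, 4 ε)
  r·(r·p|p)·r → 9 transitions (5 symbol, 4 ε)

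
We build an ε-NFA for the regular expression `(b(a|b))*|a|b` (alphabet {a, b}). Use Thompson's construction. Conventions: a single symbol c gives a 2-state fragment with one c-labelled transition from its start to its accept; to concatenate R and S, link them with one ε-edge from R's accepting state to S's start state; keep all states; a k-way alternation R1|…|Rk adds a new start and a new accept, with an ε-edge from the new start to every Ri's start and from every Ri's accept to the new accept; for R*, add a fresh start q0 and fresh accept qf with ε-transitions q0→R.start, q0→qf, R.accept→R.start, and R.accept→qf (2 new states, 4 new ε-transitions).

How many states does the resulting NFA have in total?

16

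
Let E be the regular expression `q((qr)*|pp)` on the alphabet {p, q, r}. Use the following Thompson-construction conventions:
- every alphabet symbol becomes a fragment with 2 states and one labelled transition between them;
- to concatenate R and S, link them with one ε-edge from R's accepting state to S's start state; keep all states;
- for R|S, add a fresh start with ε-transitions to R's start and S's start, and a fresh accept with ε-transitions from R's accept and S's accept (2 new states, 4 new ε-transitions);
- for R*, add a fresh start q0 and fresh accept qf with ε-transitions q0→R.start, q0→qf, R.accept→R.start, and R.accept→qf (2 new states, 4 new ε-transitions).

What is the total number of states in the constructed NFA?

Building bottom-up:
Each of the 5 symbol leaves contributes a 2-state fragment.
  qr = 4 states
  (qr)* = 6 states
  pp = 4 states
  (qr)*|pp = 12 states
  q((qr)*|pp) = 14 states

14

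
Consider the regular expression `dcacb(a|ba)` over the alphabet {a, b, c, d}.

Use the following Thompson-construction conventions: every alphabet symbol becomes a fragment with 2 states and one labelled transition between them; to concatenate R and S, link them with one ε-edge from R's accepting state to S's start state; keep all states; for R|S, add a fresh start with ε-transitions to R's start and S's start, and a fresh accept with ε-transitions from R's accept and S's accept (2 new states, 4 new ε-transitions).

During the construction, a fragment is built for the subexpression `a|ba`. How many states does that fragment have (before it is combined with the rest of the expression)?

Fragment for `a|ba`:
Each of the 3 symbol leaves contributes a 2-state fragment.
  ba → 4 states
  a|ba → 8 states

8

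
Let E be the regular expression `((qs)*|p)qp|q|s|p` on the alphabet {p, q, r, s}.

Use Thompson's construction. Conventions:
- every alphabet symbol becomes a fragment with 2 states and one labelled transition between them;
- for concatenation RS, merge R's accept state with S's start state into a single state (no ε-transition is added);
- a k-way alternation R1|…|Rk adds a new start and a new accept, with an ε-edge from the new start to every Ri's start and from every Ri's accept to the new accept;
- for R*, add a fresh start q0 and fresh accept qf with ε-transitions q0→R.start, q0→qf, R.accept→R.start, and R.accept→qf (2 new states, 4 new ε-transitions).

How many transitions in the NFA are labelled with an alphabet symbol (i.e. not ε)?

By structural recursion:
Each of the 8 symbol leaves contributes exactly 1 symbol transition.
  qs → 2 symbol transitions
  (qs)* → 2 symbol transitions
  (qs)*|p → 3 symbol transitions
  ((qs)*|p)qp → 5 symbol transitions
  ((qs)*|p)qp|q|s|p → 8 symbol transitions

8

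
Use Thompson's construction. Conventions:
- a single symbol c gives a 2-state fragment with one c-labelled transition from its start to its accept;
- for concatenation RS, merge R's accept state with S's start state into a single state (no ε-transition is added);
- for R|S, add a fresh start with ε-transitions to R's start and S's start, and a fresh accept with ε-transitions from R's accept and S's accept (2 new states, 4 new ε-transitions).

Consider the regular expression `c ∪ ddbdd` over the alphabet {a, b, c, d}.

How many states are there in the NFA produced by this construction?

10

By structural recursion:
Each of the 6 symbol leaves contributes a 2-state fragment.
  ddbdd : 6 states
  c ∪ ddbdd : 10 states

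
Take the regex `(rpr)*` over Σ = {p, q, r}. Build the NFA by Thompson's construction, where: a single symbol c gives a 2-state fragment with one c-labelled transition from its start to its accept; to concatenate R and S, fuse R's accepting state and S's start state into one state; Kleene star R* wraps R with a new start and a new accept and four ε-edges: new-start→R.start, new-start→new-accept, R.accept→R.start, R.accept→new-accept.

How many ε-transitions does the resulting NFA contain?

Building bottom-up:
Each of the 3 symbol leaves contributes 0 ε-transitions.
  rpr = 0 ε-transitions
  (rpr)* = 4 ε-transitions

4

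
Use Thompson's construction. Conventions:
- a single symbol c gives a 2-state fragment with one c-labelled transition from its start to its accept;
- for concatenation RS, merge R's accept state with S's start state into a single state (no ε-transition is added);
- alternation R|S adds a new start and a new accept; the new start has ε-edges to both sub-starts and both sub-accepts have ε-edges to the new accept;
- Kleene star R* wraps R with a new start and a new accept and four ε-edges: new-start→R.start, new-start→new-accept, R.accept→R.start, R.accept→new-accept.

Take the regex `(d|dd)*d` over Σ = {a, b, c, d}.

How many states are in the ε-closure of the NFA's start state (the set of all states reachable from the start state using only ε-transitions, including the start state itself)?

Compute the ε-closure size of each fragment's start state recursively; a symbol fragment's start has no outgoing ε-edge, so its closure is just itself (size 1).
  dd → same as the first factor's closure: C = 1
  d|dd → C = 1 + 1 + 1 = 3 (the new accept is not ε-reachable since no branch accepts ε)
  (d|dd)* → new start has ε-edges to the inner start and to the new accept, so C = 2 + 3 = 5
  (d|dd)*d → the left operand accepts ε, so the closure extends into the next operand (the shared merged state is already counted); C = 5 + (1−1) = 5

5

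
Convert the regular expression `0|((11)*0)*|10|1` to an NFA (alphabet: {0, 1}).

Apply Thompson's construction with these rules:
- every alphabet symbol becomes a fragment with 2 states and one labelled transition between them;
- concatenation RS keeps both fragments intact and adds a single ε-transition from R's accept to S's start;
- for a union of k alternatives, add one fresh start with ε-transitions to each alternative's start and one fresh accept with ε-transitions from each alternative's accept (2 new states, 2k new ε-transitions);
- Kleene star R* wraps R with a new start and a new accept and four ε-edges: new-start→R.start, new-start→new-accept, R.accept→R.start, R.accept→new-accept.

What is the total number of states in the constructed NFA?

Per subexpression:
Each of the 7 symbol leaves contributes a 2-state fragment.
  11 : 4 states
  (11)* : 6 states
  (11)*0 : 8 states
  ((11)*0)* : 10 states
  10 : 4 states
  0|((11)*0)*|10|1 : 20 states

20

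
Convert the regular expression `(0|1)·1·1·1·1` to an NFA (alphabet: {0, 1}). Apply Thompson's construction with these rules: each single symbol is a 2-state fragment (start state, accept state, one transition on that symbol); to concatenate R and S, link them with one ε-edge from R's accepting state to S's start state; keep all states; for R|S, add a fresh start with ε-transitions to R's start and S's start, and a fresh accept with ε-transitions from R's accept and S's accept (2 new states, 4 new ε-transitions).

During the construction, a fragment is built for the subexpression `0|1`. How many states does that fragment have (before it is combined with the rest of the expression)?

6

Fragment for `0|1`:
Each of the 2 symbol leaves contributes a 2-state fragment.
  0|1 → 6 states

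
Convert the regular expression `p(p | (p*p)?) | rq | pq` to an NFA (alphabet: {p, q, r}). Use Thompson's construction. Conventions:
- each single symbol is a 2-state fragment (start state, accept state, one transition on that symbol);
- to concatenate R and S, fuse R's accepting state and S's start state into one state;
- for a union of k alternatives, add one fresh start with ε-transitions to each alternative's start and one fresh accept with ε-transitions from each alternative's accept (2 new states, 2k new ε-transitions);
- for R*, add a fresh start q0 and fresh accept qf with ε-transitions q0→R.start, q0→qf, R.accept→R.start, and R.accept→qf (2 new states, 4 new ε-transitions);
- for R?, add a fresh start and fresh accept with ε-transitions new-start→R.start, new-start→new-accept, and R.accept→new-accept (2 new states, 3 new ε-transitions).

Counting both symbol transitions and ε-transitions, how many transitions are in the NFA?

25

Building bottom-up:
Each of the 8 symbol leaves contributes 1 transition (1 symbol, 0 ε).
  p* = 5 transitions (1 symbol, 4 ε)
  p*p = 6 transitions (2 symbol, 4 ε)
  (p*p)? = 9 transitions (2 symbol, 7 ε)
  p | (p*p)? = 14 transitions (3 symbol, 11 ε)
  p(p | (p*p)?) = 15 transitions (4 symbol, 11 ε)
  rq = 2 transitions (2 symbol, 0 ε)
  pq = 2 transitions (2 symbol, 0 ε)
  p(p | (p*p)?) | rq | pq = 25 transitions (8 symbol, 17 ε)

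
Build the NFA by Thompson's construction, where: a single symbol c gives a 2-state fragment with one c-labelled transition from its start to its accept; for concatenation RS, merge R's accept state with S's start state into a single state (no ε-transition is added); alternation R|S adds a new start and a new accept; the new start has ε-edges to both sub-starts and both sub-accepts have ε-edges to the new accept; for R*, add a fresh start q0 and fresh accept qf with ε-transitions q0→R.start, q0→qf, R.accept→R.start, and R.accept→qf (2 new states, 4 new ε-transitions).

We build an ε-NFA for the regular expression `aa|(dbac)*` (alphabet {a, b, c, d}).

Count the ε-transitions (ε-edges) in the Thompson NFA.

Per subexpression:
Each of the 6 symbol leaves contributes 0 ε-transitions.
  aa → 0 ε-transitions
  dbac → 0 ε-transitions
  (dbac)* → 4 ε-transitions
  aa|(dbac)* → 8 ε-transitions

8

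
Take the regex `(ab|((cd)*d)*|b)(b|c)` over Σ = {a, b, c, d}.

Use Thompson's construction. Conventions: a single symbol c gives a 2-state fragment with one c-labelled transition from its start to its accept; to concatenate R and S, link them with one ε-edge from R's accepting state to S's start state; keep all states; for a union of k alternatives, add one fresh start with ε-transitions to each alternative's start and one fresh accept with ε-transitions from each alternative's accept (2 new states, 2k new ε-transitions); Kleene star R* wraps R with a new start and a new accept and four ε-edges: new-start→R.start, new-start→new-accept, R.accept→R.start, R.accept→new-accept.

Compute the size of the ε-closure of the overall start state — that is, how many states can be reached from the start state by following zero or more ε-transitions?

13

Let C(F) = |ε-closure(F.start)| within fragment F, and note whether F accepts ε. Symbol fragments have C = 1 and do not accept ε. Then:
  ab → |closure| equals the left operand's closure size = 1 (its accept is not ε-reachable, so the closure stops there)
  cd → |closure| equals the left operand's closure size = 1 (its accept is not ε-reachable, so the closure stops there)
  (cd)* → the star's fresh start ε-reaches both the body's start and the fresh accept: |closure| = 2 + 1 = 3
  (cd)*d → |closure| = 3 + 1 = 4 (closure spills across the concat boundary because the left factor accepts ε)
  ((cd)*d)* → new start has ε-edges to the inner start and to the new accept, so |closure| = 2 + 4 = 6
  ab|((cd)*d)*|b → |closure| = 1 (new start) + (1 + 6 + 1) + 1 (new accept, since some branch ε-reaches its own accept) = 10
  b|c → new start ε-reaches every alternative's start; none of them accept ε, so the new accept is not reached: |closure| = 1 + 1 + 1 = 3
  (ab|((cd)*d)*|b)(b|c) → the left operand accepts ε, so the closure extends into the next operand (via the concat ε-link); |closure| = 10 + 3 = 13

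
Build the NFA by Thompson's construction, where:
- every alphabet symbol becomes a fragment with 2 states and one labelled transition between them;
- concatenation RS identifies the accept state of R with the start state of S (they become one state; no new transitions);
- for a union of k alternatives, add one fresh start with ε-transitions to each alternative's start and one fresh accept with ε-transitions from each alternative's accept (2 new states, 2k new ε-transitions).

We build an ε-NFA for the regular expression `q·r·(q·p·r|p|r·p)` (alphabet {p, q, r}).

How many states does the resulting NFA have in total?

13

By structural recursion:
Each of the 8 symbol leaves contributes a 2-state fragment.
  q·p·r = 4 states
  r·p = 3 states
  q·p·r|p|r·p = 11 states
  q·r·(q·p·r|p|r·p) = 13 states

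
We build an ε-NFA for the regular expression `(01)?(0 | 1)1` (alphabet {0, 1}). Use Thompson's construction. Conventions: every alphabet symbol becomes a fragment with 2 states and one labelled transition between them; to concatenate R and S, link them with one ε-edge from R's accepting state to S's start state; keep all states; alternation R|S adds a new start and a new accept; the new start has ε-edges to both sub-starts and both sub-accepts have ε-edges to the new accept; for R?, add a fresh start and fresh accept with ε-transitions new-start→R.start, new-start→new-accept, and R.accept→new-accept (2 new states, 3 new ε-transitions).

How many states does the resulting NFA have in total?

Recursing over subexpressions:
Each of the 5 symbol leaves contributes a 2-state fragment.
  01 : 4 states
  (01)? : 6 states
  0 | 1 : 6 states
  (01)?(0 | 1)1 : 14 states

14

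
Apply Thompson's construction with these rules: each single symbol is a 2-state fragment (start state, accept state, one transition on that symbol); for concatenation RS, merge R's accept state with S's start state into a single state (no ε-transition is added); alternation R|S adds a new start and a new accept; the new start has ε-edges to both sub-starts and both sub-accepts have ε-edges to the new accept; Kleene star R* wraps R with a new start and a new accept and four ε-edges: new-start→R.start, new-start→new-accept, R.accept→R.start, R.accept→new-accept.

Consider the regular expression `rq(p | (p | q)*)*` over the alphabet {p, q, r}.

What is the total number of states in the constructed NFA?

16

Building bottom-up:
Each of the 5 symbol leaves contributes a 2-state fragment.
  p | q → 6 states
  (p | q)* → 8 states
  p | (p | q)* → 12 states
  (p | (p | q)*)* → 14 states
  rq(p | (p | q)*)* → 16 states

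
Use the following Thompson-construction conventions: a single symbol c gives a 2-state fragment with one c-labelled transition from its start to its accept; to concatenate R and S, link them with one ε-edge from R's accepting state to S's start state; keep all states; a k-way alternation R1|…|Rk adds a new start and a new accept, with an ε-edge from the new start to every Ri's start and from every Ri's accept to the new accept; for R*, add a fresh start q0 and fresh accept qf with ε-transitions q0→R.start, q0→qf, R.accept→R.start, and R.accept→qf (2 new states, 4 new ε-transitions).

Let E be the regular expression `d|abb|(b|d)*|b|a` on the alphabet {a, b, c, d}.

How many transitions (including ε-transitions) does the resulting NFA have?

Recursing over subexpressions:
Each of the 8 symbol leaves contributes 1 transition (1 symbol, 0 ε).
  abb — 5 transitions (3 symbol, 2 ε)
  b|d — 6 transitions (2 symbol, 4 ε)
  (b|d)* — 10 transitions (2 symbol, 8 ε)
  d|abb|(b|d)*|b|a — 28 transitions (8 symbol, 20 ε)

28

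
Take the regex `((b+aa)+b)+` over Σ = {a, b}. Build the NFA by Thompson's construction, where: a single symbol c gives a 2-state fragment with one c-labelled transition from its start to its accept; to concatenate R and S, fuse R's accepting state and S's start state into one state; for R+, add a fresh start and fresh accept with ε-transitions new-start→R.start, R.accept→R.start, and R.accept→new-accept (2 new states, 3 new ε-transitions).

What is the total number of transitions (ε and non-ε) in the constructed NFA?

Bottom-up over the parse tree:
Each of the 4 symbol leaves contributes 1 transition (1 symbol, 0 ε).
  b+ — 4 transitions (1 symbol, 3 ε)
  b+aa — 6 transitions (3 symbol, 3 ε)
  (b+aa)+ — 9 transitions (3 symbol, 6 ε)
  (b+aa)+b — 10 transitions (4 symbol, 6 ε)
  ((b+aa)+b)+ — 13 transitions (4 symbol, 9 ε)

13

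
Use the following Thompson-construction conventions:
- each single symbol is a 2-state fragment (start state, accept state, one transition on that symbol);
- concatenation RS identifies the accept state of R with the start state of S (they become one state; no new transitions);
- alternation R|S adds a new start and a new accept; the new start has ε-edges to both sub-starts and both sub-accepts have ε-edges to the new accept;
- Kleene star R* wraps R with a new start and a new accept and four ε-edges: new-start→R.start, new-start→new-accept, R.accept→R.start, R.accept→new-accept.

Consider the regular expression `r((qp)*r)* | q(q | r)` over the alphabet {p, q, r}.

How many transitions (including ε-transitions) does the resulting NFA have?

Bottom-up over the parse tree:
Each of the 7 symbol leaves contributes 1 transition (1 symbol, 0 ε).
  qp — 2 transitions (2 symbol, 0 ε)
  (qp)* — 6 transitions (2 symbol, 4 ε)
  (qp)*r — 7 transitions (3 symbol, 4 ε)
  ((qp)*r)* — 11 transitions (3 symbol, 8 ε)
  r((qp)*r)* — 12 transitions (4 symbol, 8 ε)
  q | r — 6 transitions (2 symbol, 4 ε)
  q(q | r) — 7 transitions (3 symbol, 4 ε)
  r((qp)*r)* | q(q | r) — 23 transitions (7 symbol, 16 ε)

23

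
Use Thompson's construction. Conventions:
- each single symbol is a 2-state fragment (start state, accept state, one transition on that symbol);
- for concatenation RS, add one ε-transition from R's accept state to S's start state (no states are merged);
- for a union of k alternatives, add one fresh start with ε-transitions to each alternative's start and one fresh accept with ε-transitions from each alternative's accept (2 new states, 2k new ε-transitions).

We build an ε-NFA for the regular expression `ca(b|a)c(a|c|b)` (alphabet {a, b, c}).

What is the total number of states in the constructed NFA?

20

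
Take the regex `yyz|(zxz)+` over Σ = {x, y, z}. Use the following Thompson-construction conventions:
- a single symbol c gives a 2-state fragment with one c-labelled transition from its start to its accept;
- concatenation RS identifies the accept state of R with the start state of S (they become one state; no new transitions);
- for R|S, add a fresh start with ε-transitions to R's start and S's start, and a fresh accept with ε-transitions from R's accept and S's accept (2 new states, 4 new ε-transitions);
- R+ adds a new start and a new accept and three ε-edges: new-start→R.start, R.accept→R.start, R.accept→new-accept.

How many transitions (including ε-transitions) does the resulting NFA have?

13

Bottom-up over the parse tree:
Each of the 6 symbol leaves contributes 1 transition (1 symbol, 0 ε).
  yyz — 3 transitions (3 symbol, 0 ε)
  zxz — 3 transitions (3 symbol, 0 ε)
  (zxz)+ — 6 transitions (3 symbol, 3 ε)
  yyz|(zxz)+ — 13 transitions (6 symbol, 7 ε)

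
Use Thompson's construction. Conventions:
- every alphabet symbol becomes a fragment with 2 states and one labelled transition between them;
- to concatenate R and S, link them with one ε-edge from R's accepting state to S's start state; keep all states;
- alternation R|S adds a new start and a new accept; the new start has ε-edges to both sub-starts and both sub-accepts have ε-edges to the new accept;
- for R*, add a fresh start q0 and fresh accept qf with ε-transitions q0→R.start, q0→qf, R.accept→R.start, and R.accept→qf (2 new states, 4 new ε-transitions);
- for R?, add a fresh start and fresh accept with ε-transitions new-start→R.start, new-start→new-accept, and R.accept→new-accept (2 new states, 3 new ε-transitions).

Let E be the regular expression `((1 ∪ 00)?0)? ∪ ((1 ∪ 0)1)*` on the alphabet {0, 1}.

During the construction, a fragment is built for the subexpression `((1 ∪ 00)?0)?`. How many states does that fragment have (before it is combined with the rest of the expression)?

Fragment for `((1 ∪ 00)?0)?`:
Each of the 4 symbol leaves contributes a 2-state fragment.
  00 → 4 states
  1 ∪ 00 → 8 states
  (1 ∪ 00)? → 10 states
  (1 ∪ 00)?0 → 12 states
  ((1 ∪ 00)?0)? → 14 states

14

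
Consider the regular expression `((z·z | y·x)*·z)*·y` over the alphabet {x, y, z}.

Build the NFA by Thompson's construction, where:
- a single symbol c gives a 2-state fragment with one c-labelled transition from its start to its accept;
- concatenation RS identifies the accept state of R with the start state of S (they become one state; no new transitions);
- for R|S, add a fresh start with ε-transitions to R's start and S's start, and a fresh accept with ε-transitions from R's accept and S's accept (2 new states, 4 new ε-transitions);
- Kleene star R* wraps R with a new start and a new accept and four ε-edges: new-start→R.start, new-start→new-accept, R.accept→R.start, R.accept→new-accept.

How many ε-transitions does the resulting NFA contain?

12

By structural recursion:
Each of the 6 symbol leaves contributes 0 ε-transitions.
  z·z = 0 ε-transitions
  y·x = 0 ε-transitions
  z·z | y·x = 4 ε-transitions
  (z·z | y·x)* = 8 ε-transitions
  (z·z | y·x)*·z = 8 ε-transitions
  ((z·z | y·x)*·z)* = 12 ε-transitions
  ((z·z | y·x)*·z)*·y = 12 ε-transitions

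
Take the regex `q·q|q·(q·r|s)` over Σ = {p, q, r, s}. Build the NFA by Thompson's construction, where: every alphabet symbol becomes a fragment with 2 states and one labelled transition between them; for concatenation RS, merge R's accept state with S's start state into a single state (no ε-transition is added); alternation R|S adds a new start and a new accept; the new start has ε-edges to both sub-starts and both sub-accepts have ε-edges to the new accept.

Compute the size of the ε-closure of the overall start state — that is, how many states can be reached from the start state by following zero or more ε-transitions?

Compute the ε-closure size of each fragment's start state recursively; a symbol fragment's start has no outgoing ε-edge, so its closure is just itself (size 1).
  q·q — same as the first factor's closure: |closure| = 1
  q·r — same as the first factor's closure: |closure| = 1
  q·r|s — |closure| = 1 + 1 + 1 = 3 (the new accept is not ε-reachable since no branch accepts ε)
  q·(q·r|s) — same as the first factor's closure: |closure| = 1
  q·q|q·(q·r|s) — |closure| = 1 + 1 + 1 = 3 (the new accept is not ε-reachable since no branch accepts ε)

3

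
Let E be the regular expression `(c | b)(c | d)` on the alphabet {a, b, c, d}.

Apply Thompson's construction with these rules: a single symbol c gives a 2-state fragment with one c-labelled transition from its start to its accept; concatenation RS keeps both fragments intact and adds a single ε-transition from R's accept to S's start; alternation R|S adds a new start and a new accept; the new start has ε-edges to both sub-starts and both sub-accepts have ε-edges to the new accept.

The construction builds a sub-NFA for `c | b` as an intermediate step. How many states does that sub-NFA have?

6

Fragment for `c | b`:
Each of the 2 symbol leaves contributes a 2-state fragment.
  c | b = 6 states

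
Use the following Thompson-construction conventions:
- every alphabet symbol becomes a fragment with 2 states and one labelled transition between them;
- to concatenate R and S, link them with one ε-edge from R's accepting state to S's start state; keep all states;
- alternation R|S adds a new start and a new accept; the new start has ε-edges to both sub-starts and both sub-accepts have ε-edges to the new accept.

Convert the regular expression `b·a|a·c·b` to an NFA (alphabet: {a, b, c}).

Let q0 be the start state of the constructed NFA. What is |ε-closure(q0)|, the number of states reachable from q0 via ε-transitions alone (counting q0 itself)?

Compute the ε-closure size of each fragment's start state recursively; a symbol fragment's start has no outgoing ε-edge, so its closure is just itself (size 1).
  b·a : same as the first factor's closure: |ε-closure| = 1
  a·c·b : |ε-closure| equals the left operand's closure size = 1 (its accept is not ε-reachable, so the closure stops there)
  b·a|a·c·b : new start ε-reaches every alternative's start; none of them accept ε, so the new accept is not reached: |ε-closure| = 1 + 1 + 1 = 3

3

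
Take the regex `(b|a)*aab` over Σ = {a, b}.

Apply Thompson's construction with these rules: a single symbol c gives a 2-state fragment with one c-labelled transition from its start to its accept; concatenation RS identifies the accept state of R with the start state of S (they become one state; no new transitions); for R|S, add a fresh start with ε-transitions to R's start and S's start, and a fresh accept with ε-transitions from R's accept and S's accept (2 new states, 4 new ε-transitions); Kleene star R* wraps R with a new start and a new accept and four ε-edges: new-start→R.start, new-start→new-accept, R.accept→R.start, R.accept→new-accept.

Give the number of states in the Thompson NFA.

Recursing over subexpressions:
Each of the 5 symbol leaves contributes a 2-state fragment.
  b|a = 6 states
  (b|a)* = 8 states
  (b|a)*aab = 11 states

11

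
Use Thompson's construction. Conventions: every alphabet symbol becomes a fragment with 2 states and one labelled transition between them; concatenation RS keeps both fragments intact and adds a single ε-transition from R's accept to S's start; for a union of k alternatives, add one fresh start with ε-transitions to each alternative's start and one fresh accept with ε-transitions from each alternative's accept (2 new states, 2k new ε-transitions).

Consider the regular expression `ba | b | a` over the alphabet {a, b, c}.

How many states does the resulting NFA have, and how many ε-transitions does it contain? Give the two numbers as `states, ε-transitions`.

10, 7

By structural recursion:
Each of the 4 symbol leaves contributes 2 states and 0 ε-transitions.
  ba → 4 states, 1 ε-transition
  ba | b | a → 10 states, 7 ε-transitions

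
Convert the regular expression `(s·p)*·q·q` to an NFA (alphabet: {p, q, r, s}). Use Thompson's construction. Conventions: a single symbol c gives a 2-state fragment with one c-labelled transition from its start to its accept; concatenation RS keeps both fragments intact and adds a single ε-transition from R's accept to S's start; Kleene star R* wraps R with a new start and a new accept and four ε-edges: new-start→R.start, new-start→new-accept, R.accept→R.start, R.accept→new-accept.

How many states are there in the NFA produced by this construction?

10

Bottom-up over the parse tree:
Each of the 4 symbol leaves contributes a 2-state fragment.
  s·p — 4 states
  (s·p)* — 6 states
  (s·p)*·q·q — 10 states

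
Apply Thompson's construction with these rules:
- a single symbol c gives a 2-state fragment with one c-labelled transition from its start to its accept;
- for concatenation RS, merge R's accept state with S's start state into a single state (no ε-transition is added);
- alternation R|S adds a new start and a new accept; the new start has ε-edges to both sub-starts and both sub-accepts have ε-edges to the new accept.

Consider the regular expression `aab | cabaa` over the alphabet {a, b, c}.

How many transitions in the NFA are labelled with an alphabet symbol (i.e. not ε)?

8

Per subexpression:
Each of the 8 symbol leaves contributes exactly 1 symbol transition.
  aab → 3 symbol transitions
  cabaa → 5 symbol transitions
  aab | cabaa → 8 symbol transitions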